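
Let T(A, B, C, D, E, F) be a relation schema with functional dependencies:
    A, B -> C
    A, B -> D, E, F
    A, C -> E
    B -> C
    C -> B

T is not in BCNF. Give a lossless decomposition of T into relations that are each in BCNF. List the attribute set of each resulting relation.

Candidate keys of the original relation: {A, B}, {A, C}.
Within {A, B, C, D, E, F}: {B}⁺ ∩ {A, B, C, D, E, F} = {B, C}, not the whole set, so B -> C violates BCNF; decompose into {B, C} and {A, B, D, E, F}.
{B, C}: every determinant is a superkey — BCNF.
{A, B, D, E, F}: every determinant is a superkey — BCNF.

{A, B, D, E, F}; {B, C}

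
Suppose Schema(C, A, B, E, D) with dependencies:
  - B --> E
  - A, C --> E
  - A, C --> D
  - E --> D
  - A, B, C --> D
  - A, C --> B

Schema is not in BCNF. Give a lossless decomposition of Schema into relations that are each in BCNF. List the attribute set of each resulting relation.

Candidate key of the original relation: {A, C}.
Within {A, B, C, D, E}: {B}⁺ ∩ {A, B, C, D, E} = {B, D, E}, not the whole set, so B --> D, E violates BCNF; decompose into {B, D, E} and {A, B, C}.
Within {B, D, E}: {E}⁺ ∩ {B, D, E} = {D, E}, not the whole set, so E --> D violates BCNF; decompose into {D, E} and {B, E}.
{D, E}: every determinant is a superkey — BCNF.
{B, E}: every determinant is a superkey — BCNF.
{A, B, C}: every determinant is a superkey — BCNF.

{A, B, C}; {B, E}; {D, E}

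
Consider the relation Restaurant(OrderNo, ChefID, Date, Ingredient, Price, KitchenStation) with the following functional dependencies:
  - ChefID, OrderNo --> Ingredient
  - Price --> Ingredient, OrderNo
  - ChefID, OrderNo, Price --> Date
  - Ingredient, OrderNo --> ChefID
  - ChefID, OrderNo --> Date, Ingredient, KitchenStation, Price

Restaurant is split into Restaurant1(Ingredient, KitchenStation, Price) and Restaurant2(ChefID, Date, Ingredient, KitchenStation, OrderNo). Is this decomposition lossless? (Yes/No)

Restaurant1 ∩ Restaurant2 = {Ingredient, KitchenStation}; its closure under F is {Ingredient, KitchenStation}.
Neither Restaurant1 nor Restaurant2 is contained in that closure, so the decomposition is lossy.

No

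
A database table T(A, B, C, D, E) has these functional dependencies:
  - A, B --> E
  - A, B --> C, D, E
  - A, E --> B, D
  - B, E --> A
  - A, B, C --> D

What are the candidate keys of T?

{A, B}, {A, E}, {B, E}

{A, B} is a candidate key since {A, B}⁺ = {A, B, C, D, E} covers every attribute.
{A, E} is a candidate key since {A, E}⁺ = {A, B, C, D, E} covers every attribute.
{B, E} is a candidate key since {B, E}⁺ = {A, B, C, D, E} covers every attribute.
Any other superkey properly contains one of these, so there are no further candidate keys.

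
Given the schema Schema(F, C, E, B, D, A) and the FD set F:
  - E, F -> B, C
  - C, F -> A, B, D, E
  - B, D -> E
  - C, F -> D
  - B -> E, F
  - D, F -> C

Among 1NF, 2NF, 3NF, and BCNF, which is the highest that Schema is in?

Candidate keys: {B}, {C, F}, {D, F}, {E, F}. Prime attributes: {B, C, D, E, F}.
Each dependency's left side is a superkey — BCNF holds.

BCNF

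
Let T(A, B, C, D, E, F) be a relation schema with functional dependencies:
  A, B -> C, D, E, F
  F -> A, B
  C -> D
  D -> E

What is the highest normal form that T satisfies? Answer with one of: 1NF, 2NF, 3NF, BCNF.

Candidate keys: {A, B}, {F}. Prime attributes: {A, B, F}.
For C -> D we have {C}⁺ = {C, D, E}; {C} is not a superkey, so BCNF fails.
C -> D determines the non-prime attribute {D} from a non-superkey — 3NF is violated.
Checking every proper subset of each key, none determines a non-prime attribute — 2NF is satisfied.

2NF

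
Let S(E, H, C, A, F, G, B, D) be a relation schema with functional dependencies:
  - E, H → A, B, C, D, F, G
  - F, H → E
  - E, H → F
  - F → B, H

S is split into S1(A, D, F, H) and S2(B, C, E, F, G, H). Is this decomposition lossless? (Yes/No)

Yes

S1 ∩ S2 = {F, H}; its closure under F is {A, B, C, D, E, F, G, H}.
S1 is contained in that closure, so S1 ∩ S2 → S1 holds and the join is lossless.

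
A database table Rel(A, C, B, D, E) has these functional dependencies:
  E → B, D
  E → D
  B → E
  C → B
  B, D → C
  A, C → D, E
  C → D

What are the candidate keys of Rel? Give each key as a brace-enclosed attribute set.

{A, B}, {A, C}, {A, E}

{A} never appears on the right of any FD, so every key must include it.
Closure of {A, B} is {A, B, C, D, E}, the whole schema; {A, B} is a candidate key.
Closure of {A, C} is {A, B, C, D, E}, the whole schema; {A, C} is a candidate key.
Closure of {A, E} is {A, B, C, D, E}, the whole schema; {A, E} is a candidate key.
Any other superkey properly contains one of these, so there are no further candidate keys.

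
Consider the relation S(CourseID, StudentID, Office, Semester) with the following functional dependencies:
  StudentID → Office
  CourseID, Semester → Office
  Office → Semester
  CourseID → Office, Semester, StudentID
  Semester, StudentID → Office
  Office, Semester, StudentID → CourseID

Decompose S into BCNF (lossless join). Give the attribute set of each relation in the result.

{CourseID, Office, StudentID}; {Office, Semester}

Candidate keys of the original relation: {CourseID}, {StudentID}.
In {CourseID, Office, Semester, StudentID}, {Office} is not a superkey ({Office}⁺ restricted to this set is {Office, Semester}), so split on Office → Semester into {Office, Semester} and {CourseID, Office, StudentID}.
{Office, Semester}: every determinant is a superkey — BCNF.
{CourseID, Office, StudentID}: every determinant is a superkey — BCNF.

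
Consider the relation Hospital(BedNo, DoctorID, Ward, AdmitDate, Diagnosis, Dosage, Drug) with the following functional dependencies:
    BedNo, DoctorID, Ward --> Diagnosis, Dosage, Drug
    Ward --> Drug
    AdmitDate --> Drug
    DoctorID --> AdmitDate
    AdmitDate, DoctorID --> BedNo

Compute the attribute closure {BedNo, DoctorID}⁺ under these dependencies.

{AdmitDate, BedNo, DoctorID, Drug}

Start with {BedNo, DoctorID}.
DoctorID --> AdmitDate applies; add {AdmitDate} → now {AdmitDate, BedNo, DoctorID}.
AdmitDate --> Drug applies; add {Drug} → now {AdmitDate, BedNo, DoctorID, Drug}.
No further FD applies.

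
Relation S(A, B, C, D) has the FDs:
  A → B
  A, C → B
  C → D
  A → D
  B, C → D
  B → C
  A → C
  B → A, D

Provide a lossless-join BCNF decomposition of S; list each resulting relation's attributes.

Candidate keys of the original relation: {A}, {B}.
{A, B, C, D}: {C} determines {C, D} here but is not a superkey — split on C → D, giving {C, D} and {A, B, C}.
{C, D} has no BCNF violation.
{A, B, C} has no BCNF violation.

{A, B, C}; {C, D}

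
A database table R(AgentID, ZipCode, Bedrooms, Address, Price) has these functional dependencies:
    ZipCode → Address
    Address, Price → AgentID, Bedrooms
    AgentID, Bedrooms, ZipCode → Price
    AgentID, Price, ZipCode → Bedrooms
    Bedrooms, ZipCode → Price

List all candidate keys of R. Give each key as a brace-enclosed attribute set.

{Bedrooms, ZipCode}, {Price, ZipCode}

{ZipCode} never appears on the right of any FD, so every key must include it.
{Bedrooms, ZipCode}⁺ = {Address, AgentID, Bedrooms, Price, ZipCode} — all of the relation — so {Bedrooms, ZipCode} is a candidate key.
{Price, ZipCode}⁺ = {Address, AgentID, Bedrooms, Price, ZipCode} — all of the relation — so {Price, ZipCode} is a candidate key.
No proper subset of any of these is a key, and no other minimal superkey exists.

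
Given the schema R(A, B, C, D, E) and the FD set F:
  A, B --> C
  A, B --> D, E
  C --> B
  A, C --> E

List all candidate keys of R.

{A, B}, {A, C}

Attributes never on any right-hand side: {A} — every candidate key must contain it.
{A, B}⁺ = {A, B, C, D, E} — all of the relation — so {A, B} is a candidate key.
{A, C}⁺ = {A, B, C, D, E} — all of the relation — so {A, C} is a candidate key.
These are minimal and exhaustive — every other superkey contains one of them.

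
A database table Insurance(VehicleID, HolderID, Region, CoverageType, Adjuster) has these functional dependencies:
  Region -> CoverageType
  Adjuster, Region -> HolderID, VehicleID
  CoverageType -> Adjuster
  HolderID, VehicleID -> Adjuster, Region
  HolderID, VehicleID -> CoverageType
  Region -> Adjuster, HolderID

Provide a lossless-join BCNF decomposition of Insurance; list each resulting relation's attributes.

Candidate keys of the original relation: {HolderID, VehicleID}, {Region}.
In {Adjuster, CoverageType, HolderID, Region, VehicleID}, {CoverageType} is not a superkey ({CoverageType}⁺ restricted to this set is {Adjuster, CoverageType}), so split on CoverageType -> Adjuster into {Adjuster, CoverageType} and {CoverageType, HolderID, Region, VehicleID}.
{Adjuster, CoverageType}: every determinant is a superkey — BCNF.
{CoverageType, HolderID, Region, VehicleID}: every determinant is a superkey — BCNF.

{Adjuster, CoverageType}; {CoverageType, HolderID, Region, VehicleID}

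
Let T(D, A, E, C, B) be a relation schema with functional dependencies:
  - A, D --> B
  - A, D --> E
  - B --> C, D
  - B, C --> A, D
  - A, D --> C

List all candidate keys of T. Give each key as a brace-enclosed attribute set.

{A, D}, {B}

{B}⁺ = {A, B, C, D, E} — all of the relation — so {B} is a candidate key.
{A, D}⁺ = {A, B, C, D, E} — all of the relation — so {A, D} is a candidate key.
These are minimal and exhaustive — every other superkey contains one of them.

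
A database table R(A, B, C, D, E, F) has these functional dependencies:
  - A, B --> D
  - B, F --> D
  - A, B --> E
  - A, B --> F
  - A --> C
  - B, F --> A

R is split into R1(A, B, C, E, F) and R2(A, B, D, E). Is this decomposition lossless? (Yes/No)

Common attributes: {A, B, E}; their closure is {A, B, C, D, E, F}.
R1 is contained in that closure, so R1 ∩ R2 --> R1 holds and the join is lossless.

Yes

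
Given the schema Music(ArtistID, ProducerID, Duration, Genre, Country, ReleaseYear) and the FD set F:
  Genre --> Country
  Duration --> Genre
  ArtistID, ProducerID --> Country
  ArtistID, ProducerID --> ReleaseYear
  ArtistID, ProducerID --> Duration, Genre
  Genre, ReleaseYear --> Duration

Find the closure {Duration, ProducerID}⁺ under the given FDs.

{Country, Duration, Genre, ProducerID}

Start with {Duration, ProducerID}.
Duration --> Genre applies; add {Genre} → now {Duration, Genre, ProducerID}.
Genre --> Country applies; add {Country} → now {Country, Duration, Genre, ProducerID}.
No further FD applies.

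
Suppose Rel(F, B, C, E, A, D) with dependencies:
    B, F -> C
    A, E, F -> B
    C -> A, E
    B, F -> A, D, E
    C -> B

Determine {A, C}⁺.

{A, B, C, E}

Start with {A, C}.
C -> A, E applies; add {E} → now {A, C, E}.
C -> B applies; add {B} → now {A, B, C, E}.
No further FD applies.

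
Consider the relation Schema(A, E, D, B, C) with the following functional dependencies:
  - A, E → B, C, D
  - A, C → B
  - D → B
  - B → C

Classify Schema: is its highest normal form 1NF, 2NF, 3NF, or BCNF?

2NF

Candidate key: {A, E}. Prime attributes: {A, E}.
A, C → B: {A, C}⁺ = {A, B, C}, which is not all of the attributes, so the left side is not a superkey — BCNF is violated.
A, C → B determines the non-prime attribute {B} from a non-superkey — 3NF is violated.
No proper subset of a key has a non-prime attribute in its closure, so there is no partial dependency; 2NF holds.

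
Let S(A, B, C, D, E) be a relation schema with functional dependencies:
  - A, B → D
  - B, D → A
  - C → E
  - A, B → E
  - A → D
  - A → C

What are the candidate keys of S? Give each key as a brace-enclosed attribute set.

{A, B}, {B, D}

No FD produces {B}, so it must be in every candidate key.
{A, B}⁺ = {A, B, C, D, E} — all of the relation — so {A, B} is a candidate key.
{B, D}⁺ = {A, B, C, D, E} — all of the relation — so {B, D} is a candidate key.
No proper subset of any of these is a key, and no other minimal superkey exists.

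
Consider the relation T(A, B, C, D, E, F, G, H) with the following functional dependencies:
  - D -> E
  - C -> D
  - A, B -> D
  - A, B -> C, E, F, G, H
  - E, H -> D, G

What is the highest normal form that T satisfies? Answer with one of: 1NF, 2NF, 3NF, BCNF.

Candidate key: {A, B}. Prime attributes: {A, B}.
D -> E: {D}⁺ = {D, E}, which is not all of the attributes, so the left side is not a superkey — BCNF is violated.
D -> E determines the non-prime attribute {E} from a non-superkey — 3NF is violated.
Checking every proper subset of each key, none determines a non-prime attribute — 2NF is satisfied.

2NF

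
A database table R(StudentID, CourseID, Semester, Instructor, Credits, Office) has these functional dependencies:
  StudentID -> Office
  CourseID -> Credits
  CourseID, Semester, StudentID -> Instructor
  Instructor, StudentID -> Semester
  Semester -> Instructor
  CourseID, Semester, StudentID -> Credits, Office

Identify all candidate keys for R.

{CourseID, StudentID} never appear on the right of any FD, so every key must include all of them.
{CourseID, Instructor, StudentID}⁺ = {CourseID, Credits, Instructor, Office, Semester, StudentID} — all of the relation — so {CourseID, Instructor, StudentID} is a candidate key.
{CourseID, Semester, StudentID}⁺ = {CourseID, Credits, Instructor, Office, Semester, StudentID} — all of the relation — so {CourseID, Semester, StudentID} is a candidate key.
These are minimal and exhaustive — every other superkey contains one of them.

{CourseID, Instructor, StudentID}, {CourseID, Semester, StudentID}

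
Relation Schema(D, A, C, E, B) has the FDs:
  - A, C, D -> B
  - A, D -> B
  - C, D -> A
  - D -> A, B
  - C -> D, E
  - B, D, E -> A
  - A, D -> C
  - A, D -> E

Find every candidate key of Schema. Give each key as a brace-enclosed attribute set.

{C}, {D}

{C}⁺ = {A, B, C, D, E}, which is every attribute, so {C} is a candidate key.
{D}⁺ = {A, B, C, D, E}, which is every attribute, so {D} is a candidate key.
Any other superkey properly contains one of these, so there are no further candidate keys.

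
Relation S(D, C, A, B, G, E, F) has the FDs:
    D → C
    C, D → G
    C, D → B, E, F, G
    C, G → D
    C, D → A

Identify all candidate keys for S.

{C, G}, {D}

{D} is a candidate key since {D}⁺ = {A, B, C, D, E, F, G} covers every attribute.
{C, G} is a candidate key since {C, G}⁺ = {A, B, C, D, E, F, G} covers every attribute.
These are minimal and exhaustive — every other superkey contains one of them.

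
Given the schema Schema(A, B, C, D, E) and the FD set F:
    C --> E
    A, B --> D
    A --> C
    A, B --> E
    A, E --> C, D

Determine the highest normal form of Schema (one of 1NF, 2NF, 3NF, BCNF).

1NF

Candidate key: {A, B}. Prime attributes: {A, B}.
C --> E: {C}⁺ = {C, E}, which is not all of the attributes, so the left side is not a superkey — BCNF is violated.
C --> E determines the non-prime attribute {E} from a non-superkey — 3NF is violated.
The proper key subset {A} of {A, B} determines non-prime {C, D, E}, so the relation is not even in 2NF.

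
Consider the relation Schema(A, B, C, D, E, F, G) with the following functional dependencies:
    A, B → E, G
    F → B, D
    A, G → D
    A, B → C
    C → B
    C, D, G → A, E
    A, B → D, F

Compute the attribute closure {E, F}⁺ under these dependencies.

Start with {E, F}.
F → B, D applies; add {B, D} → now {B, D, E, F}.
No further FD applies.

{B, D, E, F}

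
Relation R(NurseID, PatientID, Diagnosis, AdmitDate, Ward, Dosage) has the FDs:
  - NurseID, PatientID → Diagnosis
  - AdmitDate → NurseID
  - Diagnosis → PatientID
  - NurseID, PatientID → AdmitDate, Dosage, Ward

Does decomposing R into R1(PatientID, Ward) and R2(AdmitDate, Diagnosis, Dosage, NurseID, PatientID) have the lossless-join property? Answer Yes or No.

No

R1 ∩ R2 = {PatientID}; its closure under F is {PatientID}.
The closure covers neither R1 nor R2 entirely; the join is not lossless.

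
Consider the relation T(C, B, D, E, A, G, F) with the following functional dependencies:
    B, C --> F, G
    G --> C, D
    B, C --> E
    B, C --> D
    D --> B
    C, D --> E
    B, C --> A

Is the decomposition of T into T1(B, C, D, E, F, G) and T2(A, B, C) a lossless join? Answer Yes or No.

Yes

Common attributes: {B, C}; their closure is {A, B, C, D, E, F, G}.
This includes all of T1, so the common attributes are a superkey of T1 — the join is lossless.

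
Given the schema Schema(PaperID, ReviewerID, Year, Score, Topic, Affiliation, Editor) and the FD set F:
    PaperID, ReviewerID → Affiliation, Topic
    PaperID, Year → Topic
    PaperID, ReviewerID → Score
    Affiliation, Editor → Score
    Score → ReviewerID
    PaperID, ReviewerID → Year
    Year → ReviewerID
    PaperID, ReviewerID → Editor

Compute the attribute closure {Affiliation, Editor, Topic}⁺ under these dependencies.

{Affiliation, Editor, ReviewerID, Score, Topic}

Start with {Affiliation, Editor, Topic}.
Affiliation, Editor → Score applies; add {Score} → now {Affiliation, Editor, Score, Topic}.
Score → ReviewerID applies; add {ReviewerID} → now {Affiliation, Editor, ReviewerID, Score, Topic}.
No further FD applies.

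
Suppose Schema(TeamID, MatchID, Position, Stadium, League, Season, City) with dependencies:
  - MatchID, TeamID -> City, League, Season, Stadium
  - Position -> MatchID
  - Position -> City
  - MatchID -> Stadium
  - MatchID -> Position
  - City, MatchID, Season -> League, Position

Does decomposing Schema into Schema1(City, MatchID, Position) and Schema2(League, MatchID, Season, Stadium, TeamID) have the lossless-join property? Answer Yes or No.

Common attributes: {MatchID}; their closure is {City, MatchID, Position, Stadium}.
Schema1 is contained in that closure, so Schema1 ∩ Schema2 -> Schema1 holds and the join is lossless.

Yes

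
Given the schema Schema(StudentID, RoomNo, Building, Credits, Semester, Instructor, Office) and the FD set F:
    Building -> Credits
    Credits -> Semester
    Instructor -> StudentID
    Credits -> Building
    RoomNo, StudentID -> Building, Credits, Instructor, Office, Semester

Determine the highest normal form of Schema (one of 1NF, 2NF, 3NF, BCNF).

2NF

Candidate keys: {Instructor, RoomNo}, {RoomNo, StudentID}. Prime attributes: {Instructor, RoomNo, StudentID}.
Building -> Credits breaks BCNF: {Building}⁺ = {Building, Credits, Semester}, so {Building} is not a superkey.
Building -> Credits has non-prime {Credits} on the right and a non-superkey on the left, so 3NF fails.
Checking every proper subset of each key, none determines a non-prime attribute — 2NF is satisfied.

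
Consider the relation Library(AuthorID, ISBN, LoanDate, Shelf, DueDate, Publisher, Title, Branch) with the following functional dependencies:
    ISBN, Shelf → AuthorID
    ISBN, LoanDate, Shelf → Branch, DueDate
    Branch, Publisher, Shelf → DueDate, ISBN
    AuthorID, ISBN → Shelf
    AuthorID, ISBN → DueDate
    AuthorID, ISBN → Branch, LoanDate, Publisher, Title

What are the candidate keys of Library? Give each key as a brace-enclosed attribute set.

{AuthorID, ISBN}, {Branch, Publisher, Shelf}, {ISBN, Shelf}

{AuthorID, ISBN}⁺ = {AuthorID, Branch, DueDate, ISBN, LoanDate, Publisher, Shelf, Title} — all of the relation — so {AuthorID, ISBN} is a candidate key.
{ISBN, Shelf}⁺ = {AuthorID, Branch, DueDate, ISBN, LoanDate, Publisher, Shelf, Title} — all of the relation — so {ISBN, Shelf} is a candidate key.
{Branch, Publisher, Shelf}⁺ = {AuthorID, Branch, DueDate, ISBN, LoanDate, Publisher, Shelf, Title} — all of the relation — so {Branch, Publisher, Shelf} is a candidate key.
These are minimal and exhaustive — every other superkey contains one of them.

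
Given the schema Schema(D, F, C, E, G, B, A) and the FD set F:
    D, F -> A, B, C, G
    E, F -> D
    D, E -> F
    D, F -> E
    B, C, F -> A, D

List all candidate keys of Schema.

{B, C, F}, {D, E}, {D, F}, {E, F}

{D, E}⁺ = {A, B, C, D, E, F, G}, which is every attribute, so {D, E} is a candidate key.
{D, F}⁺ = {A, B, C, D, E, F, G}, which is every attribute, so {D, F} is a candidate key.
{E, F}⁺ = {A, B, C, D, E, F, G}, which is every attribute, so {E, F} is a candidate key.
{B, C, F}⁺ = {A, B, C, D, E, F, G}, which is every attribute, so {B, C, F} is a candidate key.
No proper subset of any of these is a key, and no other minimal superkey exists.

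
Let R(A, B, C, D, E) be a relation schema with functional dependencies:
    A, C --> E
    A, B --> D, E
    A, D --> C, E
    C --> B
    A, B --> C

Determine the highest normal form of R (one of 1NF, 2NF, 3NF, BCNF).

Candidate keys: {A, B}, {A, C}, {A, D}. Prime attributes: {A, B, C, D}.
C --> B: {C}⁺ = {B, C}, which is not all of the attributes, so the left side is not a superkey — BCNF is violated.
Since {B} ⊆ prime attributes and every other non-superkey FD also has a prime right side, the schema is in 3NF.

3NF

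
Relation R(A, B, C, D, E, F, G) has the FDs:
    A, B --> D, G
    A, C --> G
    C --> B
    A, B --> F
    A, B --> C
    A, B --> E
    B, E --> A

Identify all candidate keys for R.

{A, B}⁺ = {A, B, C, D, E, F, G}, which is every attribute, so {A, B} is a candidate key.
{A, C}⁺ = {A, B, C, D, E, F, G}, which is every attribute, so {A, C} is a candidate key.
{B, E}⁺ = {A, B, C, D, E, F, G}, which is every attribute, so {B, E} is a candidate key.
{C, E}⁺ = {A, B, C, D, E, F, G}, which is every attribute, so {C, E} is a candidate key.
No proper subset of any of these is a key, and no other minimal superkey exists.

{A, B}, {A, C}, {B, E}, {C, E}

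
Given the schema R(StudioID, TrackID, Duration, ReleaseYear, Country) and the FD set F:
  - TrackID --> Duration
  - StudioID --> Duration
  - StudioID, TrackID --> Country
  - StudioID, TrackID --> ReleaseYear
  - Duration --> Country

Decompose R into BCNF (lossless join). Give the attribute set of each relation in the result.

Candidate key of the original relation: {StudioID, TrackID}.
{Country, Duration, ReleaseYear, StudioID, TrackID}: {TrackID} determines {Country, Duration, TrackID} here but is not a superkey — split on TrackID --> Country, Duration, giving {Country, Duration, TrackID} and {ReleaseYear, StudioID, TrackID}.
{Country, Duration, TrackID}: {Duration} determines {Country, Duration} here but is not a superkey — split on Duration --> Country, giving {Country, Duration} and {Duration, TrackID}.
{Country, Duration}: every determinant is a superkey — BCNF.
{Duration, TrackID}: every determinant is a superkey — BCNF.
{ReleaseYear, StudioID, TrackID}: every determinant is a superkey — BCNF.

{Country, Duration}; {Duration, TrackID}; {ReleaseYear, StudioID, TrackID}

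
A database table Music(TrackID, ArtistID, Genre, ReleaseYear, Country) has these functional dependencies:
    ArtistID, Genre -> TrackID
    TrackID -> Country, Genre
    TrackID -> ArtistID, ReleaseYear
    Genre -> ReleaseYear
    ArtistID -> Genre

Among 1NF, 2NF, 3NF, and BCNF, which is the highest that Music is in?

Candidate keys: {ArtistID}, {TrackID}. Prime attributes: {ArtistID, TrackID}.
Genre -> ReleaseYear: {Genre}⁺ = {Genre, ReleaseYear}, which is not all of the attributes, so the left side is not a superkey — BCNF is violated.
Genre -> ReleaseYear determines the non-prime attribute {ReleaseYear} from a non-superkey — 3NF is violated.
Every candidate key is a single attribute, so no partial dependency is possible; 2NF holds.

2NF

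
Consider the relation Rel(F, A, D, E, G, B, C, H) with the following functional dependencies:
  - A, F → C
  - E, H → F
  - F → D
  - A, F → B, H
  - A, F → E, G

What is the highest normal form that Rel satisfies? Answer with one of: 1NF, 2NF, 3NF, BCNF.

Candidate keys: {A, E, H}, {A, F}. Prime attributes: {A, E, F, H}.
E, H → F breaks BCNF: {E, H}⁺ = {D, E, F, H}, so {E, H} is not a superkey.
F → D has non-prime {D} on the right and a non-superkey on the left, so 3NF fails.
{F} is a proper subset of the key {A, F}, and {F}⁺ contains the non-prime attribute {D} — a partial dependency, so 2NF is violated.

1NF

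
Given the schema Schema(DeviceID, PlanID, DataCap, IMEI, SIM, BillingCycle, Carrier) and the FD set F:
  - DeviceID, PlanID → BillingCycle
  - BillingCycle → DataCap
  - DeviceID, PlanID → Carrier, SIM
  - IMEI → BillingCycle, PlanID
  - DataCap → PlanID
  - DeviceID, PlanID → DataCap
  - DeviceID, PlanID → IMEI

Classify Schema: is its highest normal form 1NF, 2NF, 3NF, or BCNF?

3NF

Candidate keys: {BillingCycle, DeviceID}, {DataCap, DeviceID}, {DeviceID, IMEI}, {DeviceID, PlanID}. Prime attributes: {BillingCycle, DataCap, DeviceID, IMEI, PlanID}.
For BillingCycle → DataCap we have {BillingCycle}⁺ = {BillingCycle, DataCap, PlanID}; {BillingCycle} is not a superkey, so BCNF fails.
Since {DataCap} ⊆ prime attributes and every other non-superkey FD also has a prime right side, the schema is in 3NF.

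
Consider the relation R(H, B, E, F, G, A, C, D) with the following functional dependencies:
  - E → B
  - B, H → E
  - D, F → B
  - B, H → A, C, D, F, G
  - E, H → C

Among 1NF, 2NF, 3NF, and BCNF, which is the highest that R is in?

3NF

Candidate keys: {B, H}, {D, F, H}, {E, H}. Prime attributes: {B, D, E, F, H}.
E → B: {E}⁺ = {B, E}, which is not all of the attributes, so the left side is not a superkey — BCNF is violated.
Since {B} ⊆ prime attributes and every other non-superkey FD also has a prime right side, the schema is in 3NF.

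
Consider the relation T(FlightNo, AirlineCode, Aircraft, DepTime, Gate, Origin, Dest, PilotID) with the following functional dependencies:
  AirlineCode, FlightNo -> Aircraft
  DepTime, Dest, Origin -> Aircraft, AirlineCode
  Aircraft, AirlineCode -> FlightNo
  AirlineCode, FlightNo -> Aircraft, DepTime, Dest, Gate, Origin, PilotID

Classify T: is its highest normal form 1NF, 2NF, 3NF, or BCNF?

Candidate keys: {Aircraft, AirlineCode}, {AirlineCode, FlightNo}, {DepTime, Dest, Origin}. Prime attributes: {Aircraft, AirlineCode, DepTime, Dest, FlightNo, Origin}.
Each dependency's left side is a superkey — BCNF holds.

BCNF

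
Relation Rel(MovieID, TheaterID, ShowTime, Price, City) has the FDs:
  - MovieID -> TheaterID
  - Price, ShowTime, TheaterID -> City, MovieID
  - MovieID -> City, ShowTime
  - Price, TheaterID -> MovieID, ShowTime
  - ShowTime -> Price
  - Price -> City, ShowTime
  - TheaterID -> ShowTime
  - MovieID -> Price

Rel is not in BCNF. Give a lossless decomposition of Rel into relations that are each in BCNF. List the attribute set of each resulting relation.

Candidate keys of the original relation: {MovieID}, {TheaterID}.
In {City, MovieID, Price, ShowTime, TheaterID}, {ShowTime} is not a superkey ({ShowTime}⁺ restricted to this set is {City, Price, ShowTime}), so split on ShowTime -> City, Price into {City, Price, ShowTime} and {MovieID, ShowTime, TheaterID}.
{City, Price, ShowTime}: every determinant is a superkey — BCNF.
{MovieID, ShowTime, TheaterID}: every determinant is a superkey — BCNF.

{City, Price, ShowTime}; {MovieID, ShowTime, TheaterID}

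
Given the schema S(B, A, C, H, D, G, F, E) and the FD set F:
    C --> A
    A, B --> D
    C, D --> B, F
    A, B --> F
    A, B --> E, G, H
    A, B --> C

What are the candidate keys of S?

{A, B}⁺ = {A, B, C, D, E, F, G, H} — all of the relation — so {A, B} is a candidate key.
{B, C}⁺ = {A, B, C, D, E, F, G, H} — all of the relation — so {B, C} is a candidate key.
{C, D}⁺ = {A, B, C, D, E, F, G, H} — all of the relation — so {C, D} is a candidate key.
No proper subset of any of these is a key, and no other minimal superkey exists.

{A, B}, {B, C}, {C, D}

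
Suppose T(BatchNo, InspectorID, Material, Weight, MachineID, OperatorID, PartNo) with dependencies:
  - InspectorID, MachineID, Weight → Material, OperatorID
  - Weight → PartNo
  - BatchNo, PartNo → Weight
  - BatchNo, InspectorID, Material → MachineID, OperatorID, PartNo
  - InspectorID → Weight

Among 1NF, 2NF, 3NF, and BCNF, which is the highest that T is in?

1NF

Candidate keys: {BatchNo, InspectorID, MachineID}, {BatchNo, InspectorID, Material}. Prime attributes: {BatchNo, InspectorID, MachineID, Material}.
For InspectorID, MachineID, Weight → Material, OperatorID we have {InspectorID, MachineID, Weight}⁺ = {InspectorID, MachineID, Material, OperatorID, PartNo, Weight}; {InspectorID, MachineID, Weight} is not a superkey, so BCNF fails.
InspectorID, MachineID, Weight → Material, OperatorID determines the non-prime attribute {OperatorID} from a non-superkey — 3NF is violated.
Since {InspectorID} ⊂ {BatchNo, InspectorID, MachineID} and {InspectorID}⁺ ⊇ {PartNo, Weight} with {PartNo, Weight} non-prime, there is a partial dependency; 2NF fails.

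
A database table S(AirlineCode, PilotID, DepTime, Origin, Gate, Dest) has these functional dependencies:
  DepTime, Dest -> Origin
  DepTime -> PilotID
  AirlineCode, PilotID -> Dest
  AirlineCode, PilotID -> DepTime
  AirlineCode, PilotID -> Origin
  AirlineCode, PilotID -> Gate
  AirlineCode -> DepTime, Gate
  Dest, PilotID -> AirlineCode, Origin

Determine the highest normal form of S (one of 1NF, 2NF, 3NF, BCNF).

3NF

Candidate keys: {AirlineCode}, {DepTime, Dest}, {Dest, PilotID}. Prime attributes: {AirlineCode, DepTime, Dest, PilotID}.
For DepTime -> PilotID we have {DepTime}⁺ = {DepTime, PilotID}; {DepTime} is not a superkey, so BCNF fails.
Its right-hand attributes {PilotID} are all prime, as are those of every other non-superkey FD — the relation is in 3NF.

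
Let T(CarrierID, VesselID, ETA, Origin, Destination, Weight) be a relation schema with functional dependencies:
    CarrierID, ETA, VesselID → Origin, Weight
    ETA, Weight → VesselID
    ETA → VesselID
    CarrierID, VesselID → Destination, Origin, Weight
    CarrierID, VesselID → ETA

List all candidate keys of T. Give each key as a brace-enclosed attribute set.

{CarrierID, ETA}, {CarrierID, VesselID}

No FD produces {CarrierID}, so it must be in every candidate key.
{CarrierID, ETA}⁺ = {CarrierID, Destination, ETA, Origin, VesselID, Weight} — all of the relation — so {CarrierID, ETA} is a candidate key.
{CarrierID, VesselID}⁺ = {CarrierID, Destination, ETA, Origin, VesselID, Weight} — all of the relation — so {CarrierID, VesselID} is a candidate key.
Any other superkey properly contains one of these, so there are no further candidate keys.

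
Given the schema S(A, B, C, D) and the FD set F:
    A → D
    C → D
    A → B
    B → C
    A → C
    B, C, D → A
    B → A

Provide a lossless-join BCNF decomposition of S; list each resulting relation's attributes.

Candidate keys of the original relation: {A}, {B}.
Within {A, B, C, D}: {C}⁺ ∩ {A, B, C, D} = {C, D}, not the whole set, so C → D violates BCNF; decompose into {C, D} and {A, B, C}.
{C, D} is in BCNF.
{A, B, C} is in BCNF.

{A, B, C}; {C, D}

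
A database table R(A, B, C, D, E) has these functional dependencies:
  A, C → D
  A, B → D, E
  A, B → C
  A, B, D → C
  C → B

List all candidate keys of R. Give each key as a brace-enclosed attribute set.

{A} never appears on the right of any FD, so every key must include it.
{A, B}⁺ = {A, B, C, D, E}, which is every attribute, so {A, B} is a candidate key.
{A, C}⁺ = {A, B, C, D, E}, which is every attribute, so {A, C} is a candidate key.
These are minimal and exhaustive — every other superkey contains one of them.

{A, B}, {A, C}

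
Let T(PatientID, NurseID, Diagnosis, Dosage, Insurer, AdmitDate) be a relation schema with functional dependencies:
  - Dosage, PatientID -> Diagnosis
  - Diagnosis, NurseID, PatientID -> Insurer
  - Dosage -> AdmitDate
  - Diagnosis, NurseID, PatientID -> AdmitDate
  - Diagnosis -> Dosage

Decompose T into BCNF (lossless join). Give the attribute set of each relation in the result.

{AdmitDate, Dosage}; {Diagnosis, Dosage}; {Diagnosis, PatientID}; {Dosage, Insurer, NurseID, PatientID}

Candidate keys of the original relation: {Diagnosis, NurseID, PatientID}, {Dosage, NurseID, PatientID}.
{AdmitDate, Diagnosis, Dosage, Insurer, NurseID, PatientID}: {Dosage, PatientID} determines {AdmitDate, Diagnosis, Dosage, PatientID} here but is not a superkey — split on Dosage, PatientID -> AdmitDate, Diagnosis, giving {AdmitDate, Diagnosis, Dosage, PatientID} and {Dosage, Insurer, NurseID, PatientID}.
{AdmitDate, Diagnosis, Dosage, PatientID}: {Dosage} determines {AdmitDate, Dosage} here but is not a superkey — split on Dosage -> AdmitDate, giving {AdmitDate, Dosage} and {Diagnosis, Dosage, PatientID}.
{AdmitDate, Dosage} has no BCNF violation.
{Diagnosis, Dosage, PatientID}: {Diagnosis} determines {Diagnosis, Dosage} here but is not a superkey — split on Diagnosis -> Dosage, giving {Diagnosis, Dosage} and {Diagnosis, PatientID}.
{Diagnosis, Dosage} has no BCNF violation.
{Diagnosis, PatientID} has no BCNF violation.
{Dosage, Insurer, NurseID, PatientID} has no BCNF violation.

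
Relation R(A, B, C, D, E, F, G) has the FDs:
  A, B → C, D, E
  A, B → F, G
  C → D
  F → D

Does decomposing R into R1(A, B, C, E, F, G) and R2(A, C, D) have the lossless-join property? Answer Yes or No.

Yes

R1 ∩ R2 = {A, C}; its closure under F is {A, C, D}.
R2 is contained in that closure, so R1 ∩ R2 → R2 holds and the join is lossless.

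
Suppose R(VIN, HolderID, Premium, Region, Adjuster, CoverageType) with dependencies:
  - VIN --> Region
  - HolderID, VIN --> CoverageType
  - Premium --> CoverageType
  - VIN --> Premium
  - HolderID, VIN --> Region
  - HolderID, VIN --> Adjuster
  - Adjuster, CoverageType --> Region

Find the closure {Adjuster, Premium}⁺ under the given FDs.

Start with {Adjuster, Premium}.
Premium --> CoverageType applies; add {CoverageType} → now {Adjuster, CoverageType, Premium}.
Adjuster, CoverageType --> Region applies; add {Region} → now {Adjuster, CoverageType, Premium, Region}.
No further FD applies.

{Adjuster, CoverageType, Premium, Region}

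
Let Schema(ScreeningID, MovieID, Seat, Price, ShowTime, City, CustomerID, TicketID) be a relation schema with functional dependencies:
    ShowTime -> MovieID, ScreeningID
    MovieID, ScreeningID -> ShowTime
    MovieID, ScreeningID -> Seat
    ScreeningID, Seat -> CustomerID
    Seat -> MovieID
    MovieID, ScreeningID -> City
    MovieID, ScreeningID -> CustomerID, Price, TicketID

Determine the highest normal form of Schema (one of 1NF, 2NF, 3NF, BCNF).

3NF

Candidate keys: {MovieID, ScreeningID}, {ScreeningID, Seat}, {ShowTime}. Prime attributes: {MovieID, ScreeningID, Seat, ShowTime}.
Seat -> MovieID: {Seat}⁺ = {MovieID, Seat}, which is not all of the attributes, so the left side is not a superkey — BCNF is violated.
Since {MovieID} ⊆ prime attributes and every other non-superkey FD also has a prime right side, the schema is in 3NF.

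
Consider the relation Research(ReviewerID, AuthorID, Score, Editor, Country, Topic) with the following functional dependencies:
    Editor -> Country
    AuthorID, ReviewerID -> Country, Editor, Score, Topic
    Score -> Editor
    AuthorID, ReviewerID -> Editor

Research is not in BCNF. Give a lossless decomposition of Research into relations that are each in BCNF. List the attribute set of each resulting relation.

Candidate key of the original relation: {AuthorID, ReviewerID}.
Within {AuthorID, Country, Editor, ReviewerID, Score, Topic}: {Editor}⁺ ∩ {AuthorID, Country, Editor, ReviewerID, Score, Topic} = {Country, Editor}, not the whole set, so Editor -> Country violates BCNF; decompose into {Country, Editor} and {AuthorID, Editor, ReviewerID, Score, Topic}.
{Country, Editor} is in BCNF.
Within {AuthorID, Editor, ReviewerID, Score, Topic}: {Score}⁺ ∩ {AuthorID, Editor, ReviewerID, Score, Topic} = {Editor, Score}, not the whole set, so Score -> Editor violates BCNF; decompose into {Editor, Score} and {AuthorID, ReviewerID, Score, Topic}.
{Editor, Score} is in BCNF.
{AuthorID, ReviewerID, Score, Topic} is in BCNF.

{AuthorID, ReviewerID, Score, Topic}; {Country, Editor}; {Editor, Score}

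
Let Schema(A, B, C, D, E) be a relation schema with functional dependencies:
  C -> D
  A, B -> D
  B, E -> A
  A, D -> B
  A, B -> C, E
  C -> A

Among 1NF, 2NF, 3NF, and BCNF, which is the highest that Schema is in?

Candidate keys: {A, B}, {A, D}, {B, E}, {C}. Prime attributes: {A, B, C, D, E}.
Each dependency's left side is a superkey — BCNF holds.

BCNF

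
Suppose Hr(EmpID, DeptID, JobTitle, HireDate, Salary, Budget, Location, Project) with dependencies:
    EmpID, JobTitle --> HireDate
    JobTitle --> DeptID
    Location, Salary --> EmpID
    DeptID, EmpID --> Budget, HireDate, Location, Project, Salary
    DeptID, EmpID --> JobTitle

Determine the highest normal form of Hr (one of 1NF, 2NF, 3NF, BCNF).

3NF

Candidate keys: {DeptID, EmpID}, {DeptID, Location, Salary}, {EmpID, JobTitle}, {JobTitle, Location, Salary}. Prime attributes: {DeptID, EmpID, JobTitle, Location, Salary}.
For JobTitle --> DeptID we have {JobTitle}⁺ = {DeptID, JobTitle}; {JobTitle} is not a superkey, so BCNF fails.
But every attribute on its right side ({DeptID}) is prime, and the same holds for every other non-superkey FD, so 3NF still holds.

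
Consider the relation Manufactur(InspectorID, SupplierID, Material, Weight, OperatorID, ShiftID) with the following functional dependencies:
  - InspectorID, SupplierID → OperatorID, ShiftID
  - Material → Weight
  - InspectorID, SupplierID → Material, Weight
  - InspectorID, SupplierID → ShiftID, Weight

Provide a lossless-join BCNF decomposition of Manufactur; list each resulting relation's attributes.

{InspectorID, Material, OperatorID, ShiftID, SupplierID}; {Material, Weight}

Candidate key of the original relation: {InspectorID, SupplierID}.
{InspectorID, Material, OperatorID, ShiftID, SupplierID, Weight}: {Material} determines {Material, Weight} here but is not a superkey — split on Material → Weight, giving {Material, Weight} and {InspectorID, Material, OperatorID, ShiftID, SupplierID}.
{Material, Weight}: every determinant is a superkey — BCNF.
{InspectorID, Material, OperatorID, ShiftID, SupplierID}: every determinant is a superkey — BCNF.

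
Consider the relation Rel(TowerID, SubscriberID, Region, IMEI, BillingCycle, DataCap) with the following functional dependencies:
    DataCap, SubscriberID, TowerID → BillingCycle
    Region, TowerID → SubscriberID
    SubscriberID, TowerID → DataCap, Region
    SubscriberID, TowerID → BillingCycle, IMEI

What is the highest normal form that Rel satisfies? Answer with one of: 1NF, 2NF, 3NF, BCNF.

Candidate keys: {Region, TowerID}, {SubscriberID, TowerID}. Prime attributes: {Region, SubscriberID, TowerID}.
Every FD has a superkey on the left, so the relation is in BCNF.

BCNF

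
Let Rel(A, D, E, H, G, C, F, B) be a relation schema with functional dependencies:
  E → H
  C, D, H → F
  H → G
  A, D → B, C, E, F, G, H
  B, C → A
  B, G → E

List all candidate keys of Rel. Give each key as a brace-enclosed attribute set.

Attributes never on any right-hand side: {D} — every candidate key must contain it.
{A, D}⁺ = {A, B, C, D, E, F, G, H}, which is every attribute, so {A, D} is a candidate key.
{B, C, D}⁺ = {A, B, C, D, E, F, G, H}, which is every attribute, so {B, C, D} is a candidate key.
Any other superkey properly contains one of these, so there are no further candidate keys.

{A, D}, {B, C, D}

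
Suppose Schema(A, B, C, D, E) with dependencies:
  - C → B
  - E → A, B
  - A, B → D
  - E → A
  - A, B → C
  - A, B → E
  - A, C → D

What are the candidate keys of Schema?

{A, B}, {A, C}, {E}

{E}⁺ = {A, B, C, D, E} — all of the relation — so {E} is a candidate key.
{A, B}⁺ = {A, B, C, D, E} — all of the relation — so {A, B} is a candidate key.
{A, C}⁺ = {A, B, C, D, E} — all of the relation — so {A, C} is a candidate key.
These are minimal and exhaustive — every other superkey contains one of them.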